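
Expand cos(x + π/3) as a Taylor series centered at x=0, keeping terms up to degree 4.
x^4/48 + √(3)·x^3/12 - x^2/4 - √(3)·x/2 + 1/2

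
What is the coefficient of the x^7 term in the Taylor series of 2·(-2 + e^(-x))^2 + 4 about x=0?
Expand to order 7: 2·(-2 + e^(-x))^2 + 4 = -31·x^7/630 + x^6/6 - 7·x^5/15 + x^4 - 4·x^3/3 + 4·x + 6 + O(x^8).
The coefficient of x^7 is -31/630.

Final answer: -31/630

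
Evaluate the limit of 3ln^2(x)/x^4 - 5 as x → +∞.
The quotient is an ∞/∞ indeterminate form as x → +∞.
The polynomial denominator x^4 dominates the logarithmic numerator (any positive power of x ≫ ln^2(x) as x → ∞), so the quotient → 0.
Adding the constant: 0 - 5 = -5. Limit = -5.

Final answer: -5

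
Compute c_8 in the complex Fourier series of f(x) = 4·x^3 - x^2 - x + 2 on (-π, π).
Compute the real Fourier coefficients first: a_8 = -1/16, b_8 = 11/32 - π^2.
Then c_8 = (a_8 − i·b_8)/2 = -1/32 - 11·i/64 + i·π^2/2.

Final answer: -1/32 - 11·i/64 + i·π^2/2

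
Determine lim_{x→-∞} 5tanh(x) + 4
Evaluate the dominant behaviour as x → -∞; each term tends to a finite value or vanishes.
Limit = -1.

Final answer: -1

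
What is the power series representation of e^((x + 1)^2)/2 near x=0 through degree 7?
407·e·x^7/630 + 173·e·x^6/180 + 13·e·x^5/10 + 19·e·x^4/12 + 5·e·x^3/3 + 3·e·x^2/2 + e·x + e/2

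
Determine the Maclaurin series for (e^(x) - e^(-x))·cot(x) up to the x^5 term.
-5·x^4/36 - x^2/3 + 2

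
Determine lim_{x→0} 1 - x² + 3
Direct substitution at x = 0 gives 4.

Final answer: 4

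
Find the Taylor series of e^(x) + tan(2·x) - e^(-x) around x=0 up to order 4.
3·x^3 + 4·x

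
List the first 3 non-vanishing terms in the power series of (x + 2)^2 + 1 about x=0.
x^2 + 4·x + 5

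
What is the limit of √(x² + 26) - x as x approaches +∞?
This is an ∞ − ∞ indeterminate form.
Multiply and divide by the conjugate √(x²+26) + x; the x² terms cancel, leaving 26/(√(x²+26)+x) → 0.
Limit = 0.

Final answer: 0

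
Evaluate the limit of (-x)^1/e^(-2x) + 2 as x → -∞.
The quotient is an ∞/∞ indeterminate form as x → -∞.
Compare growth rates of the dominant terms (exponentials ≫ polynomials ≫ logarithms), or apply L'Hôpital's rule; the quotient → 0.
Adding the constant: 0 + 2 = 2. Limit = 2.

Final answer: 2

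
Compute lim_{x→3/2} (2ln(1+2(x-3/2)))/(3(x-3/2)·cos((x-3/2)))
Both numerator and denominator → 0 as x → 3/2; this is a 0/0 indeterminate form.
Expand each to leading order near x = 3/2: numerator ~ 4·(x - 3/2), denominator ~ 3·(x - 3/2).
The limit of the ratio is 4/3.

Final answer: 4/3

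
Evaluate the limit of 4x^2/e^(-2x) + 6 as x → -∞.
The quotient is an ∞/∞ indeterminate form as x → -∞.
Compare growth rates of the dominant terms (exponentials ≫ polynomials ≫ logarithms), or apply L'Hôpital's rule; the quotient → 0.
Adding the constant: 0 + 6 = 6. Limit = 6.

Final answer: 6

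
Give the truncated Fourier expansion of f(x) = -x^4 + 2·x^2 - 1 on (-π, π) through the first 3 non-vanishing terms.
(-56 + 8·π^2)·cos(x) + (5 - 2·π^2)·cos(2·x) - π^4/5 - 1 + 2·π^2/3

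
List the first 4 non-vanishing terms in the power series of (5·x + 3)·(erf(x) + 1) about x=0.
-2·x^3/√(π) + 10·x^2/√(π) + x·(6/√(π) + 5) + 3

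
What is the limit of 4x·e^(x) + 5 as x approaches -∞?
The product is a 0·∞ indeterminate form at x → -∞.
Rewrite the product as 4x / e^(-x) (an ∞/∞ form) and apply L'Hôpital, or use the standard hierarchy e^(|x|) ≫ |x| as x → -∞.
The indeterminate product → 0, so the limit = 5.

Final answer: 5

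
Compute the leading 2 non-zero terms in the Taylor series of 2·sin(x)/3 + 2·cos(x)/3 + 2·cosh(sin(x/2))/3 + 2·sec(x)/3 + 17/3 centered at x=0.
2·x/3 + 23/3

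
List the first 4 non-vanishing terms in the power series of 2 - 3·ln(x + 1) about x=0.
-x^3 + 3·x^2/2 - 3·x + 2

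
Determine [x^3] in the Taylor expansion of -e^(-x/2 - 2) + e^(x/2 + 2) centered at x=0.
Expand to order 3: -e^(-x/2 - 2) + e^(x/2 + 2) = x^3·(e^(-2)/48 + e^(2)/48) + x^2·(-e^(-2)/8 + e^(2)/8) + x·(e^(-2)/2 + e^(2)/2) - e^(-2) + e^(2) + O(x^4).
The coefficient of x^3 is e^(-2)/48 + e^(2)/48.

Final answer: e^(-2)/48 + e^(2)/48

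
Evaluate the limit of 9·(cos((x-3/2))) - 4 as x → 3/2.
Direct substitution at x = 3/2 gives 5.

Final answer: 5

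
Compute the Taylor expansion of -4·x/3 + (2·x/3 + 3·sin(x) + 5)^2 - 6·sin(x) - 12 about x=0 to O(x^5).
-11·x^4/3 - 4·x^3 + 121·x^2/9 + 88·x/3 + 13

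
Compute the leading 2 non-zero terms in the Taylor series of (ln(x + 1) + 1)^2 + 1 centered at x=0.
2·x + 2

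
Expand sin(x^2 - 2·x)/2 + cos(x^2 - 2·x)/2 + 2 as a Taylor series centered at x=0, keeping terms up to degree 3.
5·x^3/3 - x^2/2 - x + 5/2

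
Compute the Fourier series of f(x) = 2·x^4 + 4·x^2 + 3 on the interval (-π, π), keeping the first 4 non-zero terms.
(80 - 16·π^2)·cos(x) + (-2 + 4·π^2)·cos(2·x) + (-16·π^2/9 - 16/27)·cos(3·x) + 3 + 4·π^2/3 + 2·π^4/5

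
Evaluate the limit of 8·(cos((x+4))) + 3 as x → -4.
Direct substitution at x = -4 gives 11.

Final answer: 11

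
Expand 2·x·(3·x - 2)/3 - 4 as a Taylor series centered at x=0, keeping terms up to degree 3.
2·x^2 - 4·x/3 - 4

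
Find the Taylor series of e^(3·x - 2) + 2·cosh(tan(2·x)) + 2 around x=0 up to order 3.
9·x^3·e^(-2)/2 + x^2·(9·e^(-2)/2 + 4) + 3·x·e^(-2) + e^(-2) + 4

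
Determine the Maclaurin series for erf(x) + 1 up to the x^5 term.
x^5/(5·√(π)) - 2·x^3/(3·√(π)) + 2·x/√(π) + 1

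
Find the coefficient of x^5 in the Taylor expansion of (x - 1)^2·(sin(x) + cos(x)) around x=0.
Expand to order 5: (x - 1)^2·(sin(x) + cos(x)) = -29·x^5/120 - x^4/8 + 11·x^3/6 - 3·x^2/2 - x + 1 + O(x^6).
The coefficient of x^5 is -29/120.

Final answer: -29/120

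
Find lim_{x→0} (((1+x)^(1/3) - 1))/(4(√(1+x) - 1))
Both numerator and denominator → 0 as x → 0; this is a 0/0 indeterminate form.
Expand each to leading order near x = 0: numerator ~ x/3, denominator ~ 2·x.
The limit of the ratio is 1/6.

Final answer: 1/6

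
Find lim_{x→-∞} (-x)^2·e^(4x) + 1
The product is a 0·∞ indeterminate form at x → -∞.
Rewrite the product as (-x)^2 / e^(-4x) (an ∞/∞ form) and apply L'Hôpital, or use the standard hierarchy e^(4|x|) ≫ |(-x)^2| as x → -∞.
The indeterminate product → 0, so the limit = 1.

Final answer: 1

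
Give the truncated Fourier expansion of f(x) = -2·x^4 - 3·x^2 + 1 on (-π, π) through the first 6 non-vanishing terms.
(-84 + 16·π^2)·cos(x) + (3 - 4·π^2)·cos(2·x) + (4/27 + 16·π^2/9)·cos(3·x) + (-π^2 - 3/8)·cos(4·x) + (204/625 + 16·π^2/25)·cos(5·x) - 2·π^4/5 - π^2 + 1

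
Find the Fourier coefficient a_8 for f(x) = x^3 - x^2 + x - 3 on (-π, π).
a_8 = (1/π) ∫_{-π}^{π} f(x)·cos(8x) dx.
Evaluate the integral (use parity and integration by parts as needed): a_8 = -1/16.

Final answer: -1/16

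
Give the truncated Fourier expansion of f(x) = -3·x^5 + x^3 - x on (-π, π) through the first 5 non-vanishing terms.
(-734 - 6·π^4 + 122·π^2)·sin(x) + (-16·π^2 + 25 + 3·π^4)·sin(2·x) + (-2·π^4 - 110/27 + 46·π^2/9)·sin(3·x) + (-19·π^2/8 + 89/64 + 3·π^4/2)·sin(4·x) + (-6·π^4/5 - 454/625 + 34·π^2/25)·sin(5·x)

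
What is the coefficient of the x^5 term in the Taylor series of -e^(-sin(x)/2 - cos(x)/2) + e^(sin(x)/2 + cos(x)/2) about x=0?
Expand to order 5: -e^(-sin(x)/2 - cos(x)/2) + e^(sin(x)/2 + cos(x)/2) = x^5·(-21·e^(-1/2)/1280 + 137·e^(1/2)/3840) + x^4·(-7·e^(1/2)/384 - e^(-1/2)/384) + x^3·(-3·e^(1/2)/16 + e^(-1/2)/16) + x^2·(-3·e^(-1/2)/8 - e^(1/2)/8) + x·(e^(-1/2)/2 + e^(1/2)/2) - e^(-1/2) + e^(1/2) + O(x^6).
The coefficient of x^5 is -21·e^(-1/2)/1280 + 137·e^(1/2)/3840.

Final answer: -21·e^(-1/2)/1280 + 137·e^(1/2)/3840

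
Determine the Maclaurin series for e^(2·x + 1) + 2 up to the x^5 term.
4·e·x^5/15 + 2·e·x^4/3 + 4·e·x^3/3 + 2·e·x^2 + 2·e·x + 2 + e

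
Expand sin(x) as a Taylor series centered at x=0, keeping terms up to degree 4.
-x^3/6 + x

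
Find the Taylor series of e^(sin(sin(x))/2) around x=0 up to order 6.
1633·x^6/46080 + 113·x^5/3840 - 31·x^4/384 - 7·x^3/48 + x^2/8 + x/2 + 1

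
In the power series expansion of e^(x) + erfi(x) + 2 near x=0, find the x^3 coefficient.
Expand to order 3: e^(x) + erfi(x) + 2 = x^3·(1/6 + 2/(3·√(π))) + x^2/2 + x·(1 + 2/√(π)) + 3 + O(x^4).
The coefficient of x^3 is 1/6 + 2/(3·√(π)).

Final answer: 1/6 + 2/(3·√(π))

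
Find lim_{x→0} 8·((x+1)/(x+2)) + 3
Direct substitution at x = 0 gives 7.

Final answer: 7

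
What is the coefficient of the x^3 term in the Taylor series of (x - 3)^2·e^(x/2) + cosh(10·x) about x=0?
Expand to order 3: (x - 3)^2·e^(x/2) + cosh(10·x) = -x^3/16 + 393·x^2/8 - 3·x/2 + 10 + O(x^4).
The coefficient of x^3 is -1/16.

Final answer: -1/16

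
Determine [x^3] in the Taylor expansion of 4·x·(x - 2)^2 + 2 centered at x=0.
Expand to order 3: 4·x·(x - 2)^2 + 2 = 4·x^3 - 16·x^2 + 16·x + 2 + O(x^4).
The coefficient of x^3 is 4.

Final answer: 4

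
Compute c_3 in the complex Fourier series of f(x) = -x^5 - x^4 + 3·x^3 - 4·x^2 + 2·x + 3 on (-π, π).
Compute the real Fourier coefficients first: a_3 = 32/27 + 8·π^2/9, b_3 = -2·π^4/3 - 80/81 + 94·π^2/27.
Then c_3 = (a_3 − i·b_3)/2 = 16/27 + 4·π^2/9 - 47·i·π^2/27 + 40·i/81 + i·π^4/3.

Final answer: 16/27 + 4·π^2/9 - 47·i·π^2/27 + 40·i/81 + i·π^4/3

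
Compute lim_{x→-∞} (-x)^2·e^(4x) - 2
The product is a 0·∞ indeterminate form at x → -∞.
Rewrite the product as (-x)^2 / e^(-4x) (an ∞/∞ form) and apply L'Hôpital, or use the standard hierarchy e^(4|x|) ≫ |(-x)^2| as x → -∞.
The indeterminate product → 0, so the limit = -2.

Final answer: -2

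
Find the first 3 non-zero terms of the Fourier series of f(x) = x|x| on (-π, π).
(-8 + 2·π^2)·sin(x)/π - π·sin(2·x) + (-8 + 18·π^2)·sin(3·x)/(27·π)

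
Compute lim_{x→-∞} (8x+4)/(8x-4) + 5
Evaluate the dominant behaviour as x → -∞; each term tends to a finite value or vanishes.
Limit = 6.

Final answer: 6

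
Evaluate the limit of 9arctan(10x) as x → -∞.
Evaluate the dominant behaviour as x → -∞; each term tends to a finite value or vanishes.
Limit = -9·π/2.

Final answer: -9·π/2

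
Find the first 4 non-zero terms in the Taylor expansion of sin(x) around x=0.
-x^7/5040 + x^5/120 - x^3/6 + x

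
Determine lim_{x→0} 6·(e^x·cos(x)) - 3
Direct substitution at x = 0 gives 3.

Final answer: 3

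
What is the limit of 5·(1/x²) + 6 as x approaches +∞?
Evaluate the dominant behaviour as x → +∞; each term tends to a finite value or vanishes.
Limit = 6.

Final answer: 6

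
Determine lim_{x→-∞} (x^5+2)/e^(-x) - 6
The quotient is an ∞/∞ indeterminate form as x → -∞.
Compare growth rates of the dominant terms (exponentials ≫ polynomials ≫ logarithms), or apply L'Hôpital's rule; the quotient → 0.
Adding the constant: 0 - 6 = -6. Limit = -6.

Final answer: -6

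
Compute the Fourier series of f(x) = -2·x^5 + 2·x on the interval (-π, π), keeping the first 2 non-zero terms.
(-476 - 4·π^4 + 80·π^2)·sin(x) + (-10·π^2 + 13 + 2·π^4)·sin(2·x)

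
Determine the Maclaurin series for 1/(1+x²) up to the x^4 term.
x^4 - x^2 + 1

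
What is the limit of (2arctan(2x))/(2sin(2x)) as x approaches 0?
Both numerator and denominator → 0 as x → 0; this is a 0/0 indeterminate form.
Expand each to leading order near x = 0: numerator ~ 4·x, denominator ~ 4·x.
The limit of the ratio is 1.

Final answer: 1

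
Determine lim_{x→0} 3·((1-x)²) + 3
Direct substitution at x = 0 gives 6.

Final answer: 6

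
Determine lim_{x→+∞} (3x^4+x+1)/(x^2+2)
This is an ∞/∞ indeterminate form as x → +∞.
Divide numerator and denominator by x^4 and let the lower-order terms vanish; the numerator's degree 4 exceeds the denominator's degree 2, so the quotient diverges.
Limit = ∞.

Final answer: ∞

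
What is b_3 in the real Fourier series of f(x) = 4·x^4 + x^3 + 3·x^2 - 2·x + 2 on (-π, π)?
b_3 = (1/π) ∫_{-π}^{π} f(x)·sin(3x) dx.
Evaluate the integral (use parity and integration by parts as needed): b_3 = -16/9 + 2·π^2/3.

Final answer: -16/9 + 2·π^2/3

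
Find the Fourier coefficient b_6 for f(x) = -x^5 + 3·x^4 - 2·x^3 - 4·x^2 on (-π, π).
b_6 = (1/π) ∫_{-π}^{π} f(x)·sin(6x) dx.
Evaluate the integral (use parity and integration by parts as needed): b_6 = -13/162 + 13·π^2/27 + π^4/3.

Final answer: -13/162 + 13·π^2/27 + π^4/3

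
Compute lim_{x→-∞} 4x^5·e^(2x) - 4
The product is a 0·∞ indeterminate form at x → -∞.
Rewrite the product as 4x^5 / e^(-2x) (an ∞/∞ form) and apply L'Hôpital, or use the standard hierarchy e^(2|x|) ≫ |x^5| as x → -∞.
The indeterminate product → 0, so the limit = -4.

Final answer: -4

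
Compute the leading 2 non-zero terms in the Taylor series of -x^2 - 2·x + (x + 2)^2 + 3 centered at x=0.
2·x + 7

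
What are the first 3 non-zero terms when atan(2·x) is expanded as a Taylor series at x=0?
32·x^5/5 - 8·x^3/3 + 2·x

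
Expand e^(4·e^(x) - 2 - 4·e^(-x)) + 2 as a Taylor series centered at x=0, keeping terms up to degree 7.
411329·x^7·e^(-2)/630 + 21568·x^6·e^(-2)/45 + 1579·x^5·e^(-2)/5 + 544·x^4·e^(-2)/3 + 260·x^3·e^(-2)/3 + 32·x^2·e^(-2) + 8·x·e^(-2) + e^(-2) + 2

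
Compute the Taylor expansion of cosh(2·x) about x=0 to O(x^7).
4·x^6/45 + 2·x^4/3 + 2·x^2 + 1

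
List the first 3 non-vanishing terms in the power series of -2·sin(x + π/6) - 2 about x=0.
x^2/2 - √(3)·x - 3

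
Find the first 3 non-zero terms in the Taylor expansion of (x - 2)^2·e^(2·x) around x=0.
x^2 + 4·x + 4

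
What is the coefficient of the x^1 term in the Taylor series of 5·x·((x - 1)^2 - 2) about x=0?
Expand to order 1: 5·x·((x - 1)^2 - 2) = -5·x + O(x^2).
The coefficient of x^1 is -5.

Final answer: -5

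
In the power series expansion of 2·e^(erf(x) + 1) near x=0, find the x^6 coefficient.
Expand to order 6: 2·e^(erf(x) + 1) = x^6·(-16·e/(9·π^2) + 8·e/(45·π^3) + 56·e/(45·π)) + x^5·(-8·e/(3·π^(3/2)) + 8·e/(15·π^(5/2)) + 2·e/(5·√(π))) + x^4·(-8·e/(3·π) + 4·e/(3·π^2)) + x^3·(-4·e/(3·√(π)) + 8·e/(3·π^(3/2))) + 4·e·x^2/π + 4·e·x/√(π) + 2·e + O(x^7).
The coefficient of x^6 is -16·e/(9·π^2) + 8·e/(45·π^3) + 56·e/(45·π).

Final answer: -16·e/(9·π^2) + 8·e/(45·π^3) + 56·e/(45·π)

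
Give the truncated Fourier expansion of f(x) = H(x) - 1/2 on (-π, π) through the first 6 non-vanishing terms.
2·sin(x)/π + 2·sin(3·x)/(3·π) + 2·sin(5·x)/(5·π) + 2·sin(7·x)/(7·π) + 2·sin(9·x)/(9·π) + 2·sin(11·x)/(11·π)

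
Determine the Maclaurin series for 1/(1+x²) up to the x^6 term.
-x^6 + x^4 - x^2 + 1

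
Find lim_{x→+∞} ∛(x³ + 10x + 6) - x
This is an ∞ − ∞ indeterminate form.
Multiply by (A² + AB + B²)/(A² + AB + B²) where A = ∛(x³+10x + 6), B = x to use A³ − B³ = (A−B)(A²+AB+B²); the x³ terms cancel, leaving (10x + 6)/(A²+AB+B²) with denominator ~ 3x², so the limit is 0.
Limit = 0.

Final answer: 0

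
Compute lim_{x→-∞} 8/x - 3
Evaluate the dominant behaviour as x → -∞; each term tends to a finite value or vanishes.
Limit = -3.

Final answer: -3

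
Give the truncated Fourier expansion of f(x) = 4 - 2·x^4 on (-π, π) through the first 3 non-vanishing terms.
(-96 + 16·π^2)·cos(x) + (6 - 4·π^2)·cos(2·x) - 2·π^4/5 + 4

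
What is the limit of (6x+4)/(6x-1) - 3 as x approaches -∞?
Evaluate the dominant behaviour as x → -∞; each term tends to a finite value or vanishes.
Limit = -2.

Final answer: -2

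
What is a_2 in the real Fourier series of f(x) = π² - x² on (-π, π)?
a_2 = (1/π) ∫_{-π}^{π} f(x)·cos(2x) dx.
Evaluate the integral (use parity and integration by parts as needed): a_2 = -1.

Final answer: -1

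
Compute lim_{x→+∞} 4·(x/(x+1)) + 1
Evaluate the dominant behaviour as x → +∞; each term tends to a finite value or vanishes.
Limit = 5.

Final answer: 5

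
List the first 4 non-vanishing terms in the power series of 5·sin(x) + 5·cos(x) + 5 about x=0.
-5·x^3/6 - 5·x^2/2 + 5·x + 10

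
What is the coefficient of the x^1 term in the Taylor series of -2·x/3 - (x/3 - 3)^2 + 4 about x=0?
Expand to order 1: -2·x/3 - (x/3 - 3)^2 + 4 = 4·x/3 - 5 + O(x^2).
The coefficient of x^1 is 4/3.

Final answer: 4/3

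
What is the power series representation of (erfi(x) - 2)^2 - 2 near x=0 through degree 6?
56·x^6/(45·π) - 4·x^5/(5·√(π)) + 8·x^4/(3·π) - 8·x^3/(3·√(π)) + 4·x^2/π - 8·x/√(π) + 2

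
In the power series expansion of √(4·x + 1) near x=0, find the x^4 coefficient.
Expand to order 4: √(4·x + 1) = -10·x^4 + 4·x^3 - 2·x^2 + 2·x + 1 + O(x^5).
The coefficient of x^4 is -10.

Final answer: -10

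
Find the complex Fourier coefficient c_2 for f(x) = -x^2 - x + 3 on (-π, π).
Compute the real Fourier coefficients first: a_2 = -1, b_2 = 1.
Then c_2 = (a_2 − i·b_2)/2 = -1/2 - i/2.

Final answer: -1/2 - i/2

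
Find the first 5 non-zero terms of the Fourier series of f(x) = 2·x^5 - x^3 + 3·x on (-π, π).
(-82·π^2 + 4·π^4 + 498)·sin(x) + (-2·π^4 - 39/2 + 11·π^2)·sin(2·x) + (-98·π^2/27 + 358/81 + 4·π^4/3)·sin(3·x) + (-π^4 - 69/32 + 7·π^2/4)·sin(4·x) + (-26·π^2/25 + 906/625 + 4·π^4/5)·sin(5·x)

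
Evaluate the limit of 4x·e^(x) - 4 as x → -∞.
The product is a 0·∞ indeterminate form at x → -∞.
Rewrite the product as 4x / e^(-x) (an ∞/∞ form) and apply L'Hôpital, or use the standard hierarchy e^(|x|) ≫ |x| as x → -∞.
The indeterminate product → 0, so the limit = -4.

Final answer: -4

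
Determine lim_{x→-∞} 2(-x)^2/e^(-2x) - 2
The quotient is an ∞/∞ indeterminate form as x → -∞.
Compare growth rates of the dominant terms (exponentials ≫ polynomials ≫ logarithms), or apply L'Hôpital's rule; the quotient → 0.
Adding the constant: 0 - 2 = -2. Limit = -2.

Final answer: -2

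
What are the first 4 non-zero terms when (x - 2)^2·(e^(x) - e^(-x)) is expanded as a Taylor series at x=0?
-4·x^4/3 + 10·x^3/3 - 8·x^2 + 8·x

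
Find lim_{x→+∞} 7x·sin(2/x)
As x → +∞: let u = 2/x → 0⁺; then 7·x·sin(2/x) = 7·2·sin(u)/u → 7·2·1 = 14.
Limit = 14.

Final answer: 14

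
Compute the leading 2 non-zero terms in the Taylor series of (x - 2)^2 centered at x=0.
4 - 4·x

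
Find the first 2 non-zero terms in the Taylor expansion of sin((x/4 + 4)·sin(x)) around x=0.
x^2/4 + 4·x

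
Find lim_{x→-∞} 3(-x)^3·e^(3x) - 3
The product is a 0·∞ indeterminate form at x → -∞.
Rewrite the product as 3(-x)^3 / e^(-3x) (an ∞/∞ form) and apply L'Hôpital, or use the standard hierarchy e^(3|x|) ≫ |(-x)^3| as x → -∞.
The indeterminate product → 0, so the limit = -3.

Final answer: -3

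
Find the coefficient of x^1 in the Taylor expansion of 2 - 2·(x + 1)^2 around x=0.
Expand to order 1: 2 - 2·(x + 1)^2 = -4·x + O(x^2).
The coefficient of x^1 is -4.

Final answer: -4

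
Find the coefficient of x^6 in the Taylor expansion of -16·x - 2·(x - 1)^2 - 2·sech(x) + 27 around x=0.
Expand to order 6: -16·x - 2·(x - 1)^2 - 2·sech(x) + 27 = 61·x^6/360 - 5·x^4/12 - x^2 - 12·x + 23 + O(x^7).
The coefficient of x^6 is 61/360.

Final answer: 61/360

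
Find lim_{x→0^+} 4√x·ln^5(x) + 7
The product is a 0·∞ indeterminate form at x → 0⁺.
Rewrite the product as 4·ln^5(x) / x^(-1/2) and apply L'Hôpital, or use the standard hierarchy x^(-1/2) ≫ |ln x|^5 as x → 0⁺.
The indeterminate product → 0, so the limit = 7.

Final answer: 7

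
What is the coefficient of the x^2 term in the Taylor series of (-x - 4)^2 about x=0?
Expand to order 2: (-x - 4)^2 = x^2 + 8·x + 16 + O(x^3).
The coefficient of x^2 is 1.

Final answer: 1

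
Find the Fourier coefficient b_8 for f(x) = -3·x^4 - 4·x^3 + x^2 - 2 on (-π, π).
b_8 = (1/π) ∫_{-π}^{π} f(x)·sin(8x) dx.
Evaluate the integral (use parity and integration by parts as needed): b_8 = -3/32 + π^2.

Final answer: -3/32 + π^2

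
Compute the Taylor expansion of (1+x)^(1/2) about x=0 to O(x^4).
x^3/16 - x^2/8 + x/2 + 1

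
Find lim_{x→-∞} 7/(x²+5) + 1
Evaluate the dominant behaviour as x → -∞; each term tends to a finite value or vanishes.
Limit = 1.

Final answer: 1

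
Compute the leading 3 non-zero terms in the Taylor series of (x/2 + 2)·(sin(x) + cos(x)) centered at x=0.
-x^2/2 + 5·x/2 + 2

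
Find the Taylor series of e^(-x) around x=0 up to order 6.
x^6/720 - x^5/120 + x^4/24 - x^3/6 + x^2/2 - x + 1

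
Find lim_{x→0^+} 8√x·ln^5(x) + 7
The product is a 0·∞ indeterminate form at x → 0⁺.
Rewrite the product as 8·ln^5(x) / x^(-1/2) and apply L'Hôpital, or use the standard hierarchy x^(-1/2) ≫ |ln x|^5 as x → 0⁺.
The indeterminate product → 0, so the limit = 7.

Final answer: 7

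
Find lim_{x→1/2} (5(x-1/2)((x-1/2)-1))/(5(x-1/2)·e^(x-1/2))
Both numerator and denominator → 0 as x → 1/2; this is a 0/0 indeterminate form.
Expand each to leading order near x = 1/2: numerator ~ -5·(x - 1/2), denominator ~ 5·(x - 1/2).
The limit of the ratio is -1.

Final answer: -1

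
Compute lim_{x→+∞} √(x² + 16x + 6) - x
This is an ∞ − ∞ indeterminate form.
Multiply and divide by the conjugate √(x²+16x + 6) + x; the x² terms cancel, leaving (16x + 6)/(√(x²+16x + 6)+x) → 16/2 = 8.
Limit = 8.

Final answer: 8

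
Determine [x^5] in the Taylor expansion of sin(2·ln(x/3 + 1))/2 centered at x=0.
Expand to order 5: sin(2·ln(x/3 + 1))/2 = -5·x^5/1458 + x^4/108 - x^3/81 - x^2/18 + x/3 + O(x^6).
The coefficient of x^5 is -5/1458.

Final answer: -5/1458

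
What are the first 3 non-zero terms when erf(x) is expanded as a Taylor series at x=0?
x^5/(5·√(π)) - 2·x^3/(3·√(π)) + 2·x/√(π)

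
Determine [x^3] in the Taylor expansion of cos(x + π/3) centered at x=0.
Expand to order 3: cos(x + π/3) = √(3)·x^3/12 - x^2/4 - √(3)·x/2 + 1/2 + O(x^4).
The coefficient of x^3 is √(3)/12.

Final answer: √(3)/12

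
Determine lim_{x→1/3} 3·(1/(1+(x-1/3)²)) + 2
Direct substitution at x = 1/3 gives 5.

Final answer: 5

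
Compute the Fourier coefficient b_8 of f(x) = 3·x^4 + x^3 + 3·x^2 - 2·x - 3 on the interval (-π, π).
b_8 = (1/π) ∫_{-π}^{π} f(x)·sin(8x) dx.
Evaluate the integral (use parity and integration by parts as needed): b_8 = 67/128 - π^2/4.

Final answer: 67/128 - π^2/4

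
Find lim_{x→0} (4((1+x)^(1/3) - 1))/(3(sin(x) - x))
Both numerator and denominator → 0 as x → 0; this is a 0/0 indeterminate form.
Expand each to leading order near x = 0: numerator ~ 4·x/3, denominator ~ -x^3/2.
The limit of the ratio is -∞.

Final answer: -∞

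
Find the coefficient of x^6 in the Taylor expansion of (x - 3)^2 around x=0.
Expand to order 6: (x - 3)^2 = x^2 - 6·x + 9 + O(x^7).
The coefficient of x^6 is 0.

Final answer: 0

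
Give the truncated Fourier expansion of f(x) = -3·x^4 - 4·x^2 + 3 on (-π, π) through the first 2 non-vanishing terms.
(-128 + 24·π^2)·cos(x) - 3·π^4/5 - 4·π^2/3 + 3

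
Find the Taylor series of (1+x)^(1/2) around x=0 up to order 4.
-5·x^4/128 + x^3/16 - x^2/8 + x/2 + 1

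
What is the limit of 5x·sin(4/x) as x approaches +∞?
As x → +∞: let u = 4/x → 0⁺; then 5·x·sin(4/x) = 5·4·sin(u)/u → 5·4·1 = 20.
Limit = 20.

Final answer: 20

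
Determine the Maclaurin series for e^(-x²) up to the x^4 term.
x^4/2 - x^2 + 1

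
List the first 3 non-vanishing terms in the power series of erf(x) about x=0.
x^5/(5·√(π)) - 2·x^3/(3·√(π)) + 2·x/√(π)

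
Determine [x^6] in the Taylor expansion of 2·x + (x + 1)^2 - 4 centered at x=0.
Expand to order 6: 2·x + (x + 1)^2 - 4 = x^2 + 4·x - 3 + O(x^7).
The coefficient of x^6 is 0.

Final answer: 0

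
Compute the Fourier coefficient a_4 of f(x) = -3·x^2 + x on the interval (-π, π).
a_4 = (1/π) ∫_{-π}^{π} f(x)·cos(4x) dx.
Evaluate the integral (use parity and integration by parts as needed): a_4 = -3/4.

Final answer: -3/4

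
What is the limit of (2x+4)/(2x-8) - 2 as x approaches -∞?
Evaluate the dominant behaviour as x → -∞; each term tends to a finite value or vanishes.
Limit = -1.

Final answer: -1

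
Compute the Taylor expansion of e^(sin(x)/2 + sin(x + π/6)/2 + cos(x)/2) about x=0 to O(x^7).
x^6·(21377·e^(3/4)/983040 + 2019·√(3)·e^(3/4)/81920) + x^5·(87·√(3)·e^(3/4)/8192 + 1837·e^(3/4)/61440) + x^4·(-61·√(3)·e^(3/4)/768 - 77·e^(3/4)/2048) + x^3·(-13·e^(3/4)/64 - 37·√(3)·e^(3/4)/384) + x^2·(-5·e^(3/4)/32 + √(3)·e^(3/4)/8) + x·(√(3)·e^(3/4)/4 + e^(3/4)/2) + e^(3/4)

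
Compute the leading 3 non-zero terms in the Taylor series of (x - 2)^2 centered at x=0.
x^2 - 4·x + 4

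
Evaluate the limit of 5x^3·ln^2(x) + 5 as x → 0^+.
The product is a 0·∞ indeterminate form at x → 0⁺.
Rewrite the product as 5·ln^2(x) / x^(-3) and apply L'Hôpital, or use the standard hierarchy x^(-3) ≫ |ln x|^2 as x → 0⁺.
The indeterminate product → 0, so the limit = 5.

Final answer: 5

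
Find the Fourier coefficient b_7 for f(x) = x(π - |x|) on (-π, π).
b_7 = (1/π) ∫_{-π}^{π} f(x)·sin(7x) dx.
Evaluate the integral (use parity and integration by parts as needed): b_7 = 8/(343·π).

Final answer: 8/(343·π)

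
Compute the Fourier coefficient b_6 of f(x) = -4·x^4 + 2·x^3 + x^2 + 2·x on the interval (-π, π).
b_6 = (1/π) ∫_{-π}^{π} f(x)·sin(6x) dx.
Evaluate the integral (use parity and integration by parts as needed): b_6 = -2·π^2/3 - 5/9.

Final answer: -2·π^2/3 - 5/9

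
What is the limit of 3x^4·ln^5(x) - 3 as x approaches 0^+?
The product is a 0·∞ indeterminate form at x → 0⁺.
Rewrite the product as 3·ln^5(x) / x^(-4) and apply L'Hôpital, or use the standard hierarchy x^(-4) ≫ |ln x|^5 as x → 0⁺.
The indeterminate product → 0, so the limit = -3.

Final answer: -3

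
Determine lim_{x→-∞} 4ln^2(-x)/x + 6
The quotient is an ∞/∞ indeterminate form as x → -∞.
Compare growth rates of the dominant terms (exponentials ≫ polynomials ≫ logarithms), or apply L'Hôpital's rule; the quotient → 0.
Adding the constant: 0 + 6 = 6. Limit = 6.

Final answer: 6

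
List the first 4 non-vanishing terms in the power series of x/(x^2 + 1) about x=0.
-x^7 + x^5 - x^3 + x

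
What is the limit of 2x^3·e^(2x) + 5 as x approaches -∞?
The product is a 0·∞ indeterminate form at x → -∞.
Rewrite the product as 2x^3 / e^(-2x) (an ∞/∞ form) and apply L'Hôpital, or use the standard hierarchy e^(2|x|) ≫ |x^3| as x → -∞.
The indeterminate product → 0, so the limit = 5.

Final answer: 5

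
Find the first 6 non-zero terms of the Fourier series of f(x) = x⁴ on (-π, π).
(48 - 8·π^2)·cos(x) + (-3 + 2·π^2)·cos(2·x) + (16/27 - 8·π^2/9)·cos(3·x) + (-3/16 + π^2/2)·cos(4·x) + (48/625 - 8·π^2/25)·cos(5·x) + π^4/5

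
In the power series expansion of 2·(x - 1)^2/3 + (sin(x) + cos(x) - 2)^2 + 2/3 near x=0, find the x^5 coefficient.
Expand to order 5: 2·(x - 1)^2/3 + (sin(x) + cos(x) - 2)^2 + 2/3 = 7·x^5/30 - x^4/6 - 2·x^3/3 + 8·x^2/3 - 10·x/3 + 7/3 + O(x^6).
The coefficient of x^5 is 7/30.

Final answer: 7/30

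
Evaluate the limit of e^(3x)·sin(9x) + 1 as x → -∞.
Evaluate the dominant behaviour as x → -∞; each term tends to a finite value or vanishes.
Limit = 1.

Final answer: 1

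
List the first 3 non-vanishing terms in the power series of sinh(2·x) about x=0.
4·x^5/15 + 4·x^3/3 + 2·x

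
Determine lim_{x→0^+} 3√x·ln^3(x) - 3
The product is a 0·∞ indeterminate form at x → 0⁺.
Rewrite the product as 3·ln^3(x) / x^(-1/2) and apply L'Hôpital, or use the standard hierarchy x^(-1/2) ≫ |ln x|^3 as x → 0⁺.
The indeterminate product → 0, so the limit = -3.

Final answer: -3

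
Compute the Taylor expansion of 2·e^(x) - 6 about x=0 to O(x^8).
x^7/2520 + x^6/360 + x^5/60 + x^4/12 + x^3/3 + x^2 + 2·x - 4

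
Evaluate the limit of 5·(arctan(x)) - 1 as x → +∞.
Evaluate the dominant behaviour as x → +∞; each term tends to a finite value or vanishes.
Limit = -1 + 5·π/2.

Final answer: -1 + 5·π/2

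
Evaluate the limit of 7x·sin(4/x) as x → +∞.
As x → +∞: let u = 4/x → 0⁺; then 7·x·sin(4/x) = 7·4·sin(u)/u → 7·4·1 = 28.
Limit = 28.

Final answer: 28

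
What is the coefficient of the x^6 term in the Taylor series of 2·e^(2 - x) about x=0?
Expand to order 6: 2·e^(2 - x) = x^6·e^(2)/360 - x^5·e^(2)/60 + x^4·e^(2)/12 - x^3·e^(2)/3 + x^2·e^(2) - 2·x·e^(2) + 2·e^(2) + O(x^7).
The coefficient of x^6 is e^(2)/360.

Final answer: e^(2)/360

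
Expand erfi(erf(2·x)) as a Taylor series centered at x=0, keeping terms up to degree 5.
x^5·(-512/(3·π^2) + 64/(5·π) + 1024/(5·π^3)) + x^3·(-32/(3·π) + 128/(3·π^2)) + 8·x/π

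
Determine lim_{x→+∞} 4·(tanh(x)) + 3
Evaluate the dominant behaviour as x → +∞; each term tends to a finite value or vanishes.
Limit = 7.

Final answer: 7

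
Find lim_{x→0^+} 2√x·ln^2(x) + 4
The product is a 0·∞ indeterminate form at x → 0⁺.
Rewrite the product as 2·ln^2(x) / x^(-1/2) and apply L'Hôpital, or use the standard hierarchy x^(-1/2) ≫ |ln x|^2 as x → 0⁺.
The indeterminate product → 0, so the limit = 4.

Final answer: 4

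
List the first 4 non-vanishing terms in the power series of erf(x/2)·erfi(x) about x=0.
11·x^8/(320·π) + 113·x^6/(720·π) + x^4/(2·π) + 2·x^2/π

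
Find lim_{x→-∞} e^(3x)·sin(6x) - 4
Evaluate the dominant behaviour as x → -∞; each term tends to a finite value or vanishes.
Limit = -4.

Final answer: -4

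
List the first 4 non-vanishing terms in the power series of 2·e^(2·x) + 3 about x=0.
8·x^3/3 + 4·x^2 + 4·x + 5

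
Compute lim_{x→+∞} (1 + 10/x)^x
As x → +∞: this is the defining limit (1 + 10/x)^x → e^10.
Limit = e^(10).

Final answer: e^(10)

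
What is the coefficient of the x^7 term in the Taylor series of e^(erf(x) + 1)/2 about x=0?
Expand to order 7: e^(erf(x) + 1)/2 = x^7·(-e/(42·√(π)) - 2·e/(9·π^(5/2)) + 4·e/(315·π^(7/2)) + 19·e/(45·π^(3/2))) + x^6·(-4·e/(9·π^2) + 2·e/(45·π^3) + 14·e/(45·π)) + x^5·(-2·e/(3·π^(3/2)) + 2·e/(15·π^(5/2)) + e/(10·√(π))) + x^4·(-2·e/(3·π) + e/(3·π^2)) + x^3·(-e/(3·√(π)) + 2·e/(3·π^(3/2))) + e·x^2/π + e·x/√(π) + e/2 + O(x^8).
The coefficient of x^7 is -e/(42·√(π)) - 2·e/(9·π^(5/2)) + 4·e/(315·π^(7/2)) + 19·e/(45·π^(3/2)).

Final answer: -e/(42·√(π)) - 2·e/(9·π^(5/2)) + 4·e/(315·π^(7/2)) + 19·e/(45·π^(3/2))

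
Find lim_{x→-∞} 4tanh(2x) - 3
Evaluate the dominant behaviour as x → -∞; each term tends to a finite value or vanishes.
Limit = -7.

Final answer: -7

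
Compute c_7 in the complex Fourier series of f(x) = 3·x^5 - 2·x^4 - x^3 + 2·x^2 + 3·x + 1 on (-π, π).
Compute the real Fourier coefficients first: a_7 = -488/2401 + 16·π^2/49, b_7 = -218·π^2/343 + 15714/16807 + 6·π^4/7.
Then c_7 = (a_7 − i·b_7)/2 = -244/2401 + 8·π^2/49 - 3·i·π^4/7 - 7857·i/16807 + 109·i·π^2/343.

Final answer: -244/2401 + 8·π^2/49 - 3·i·π^4/7 - 7857·i/16807 + 109·i·π^2/343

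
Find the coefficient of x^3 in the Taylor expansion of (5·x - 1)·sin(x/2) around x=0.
Expand to order 3: (5·x - 1)·sin(x/2) = x^3/48 + 5·x^2/2 - x/2 + O(x^4).
The coefficient of x^3 is 1/48.

Final answer: 1/48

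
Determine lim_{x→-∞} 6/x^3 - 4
Evaluate the dominant behaviour as x → -∞; each term tends to a finite value or vanishes.
Limit = -4.

Final answer: -4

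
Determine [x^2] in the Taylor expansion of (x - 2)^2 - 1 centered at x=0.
Expand to order 2: (x - 2)^2 - 1 = x^2 - 4·x + 3 + O(x^3).
The coefficient of x^2 is 1.

Final answer: 1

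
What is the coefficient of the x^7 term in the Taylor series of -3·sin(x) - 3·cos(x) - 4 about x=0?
Expand to order 7: -3·sin(x) - 3·cos(x) - 4 = x^7/1680 + x^6/240 - x^5/40 - x^4/8 + x^3/2 + 3·x^2/2 - 3·x - 7 + O(x^8).
The coefficient of x^7 is 1/1680.

Final answer: 1/1680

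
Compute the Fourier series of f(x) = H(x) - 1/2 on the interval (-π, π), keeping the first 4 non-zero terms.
2·sin(x)/π + 2·sin(3·x)/(3·π) + 2·sin(5·x)/(5·π) + 2·sin(7·x)/(7·π)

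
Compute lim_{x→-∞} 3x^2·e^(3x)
This is a 0·∞ indeterminate form at x → -∞.
Rewrite the product as 3x^2 / e^(-3x) (an ∞/∞ form) and apply L'Hôpital, or use the standard hierarchy e^(3|x|) ≫ |x^2| as x → -∞.
The indeterminate product → 0, so the limit = 0.

Final answer: 0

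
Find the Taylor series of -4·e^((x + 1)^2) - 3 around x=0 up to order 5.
-52·e·x^5/5 - 38·e·x^4/3 - 40·e·x^3/3 - 12·e·x^2 - 8·e·x - 4·e - 3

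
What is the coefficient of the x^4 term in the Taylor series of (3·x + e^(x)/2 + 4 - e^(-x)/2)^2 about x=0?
Expand to order 4: (3·x + e^(x)/2 + 4 - e^(-x)/2)^2 = 4·x^4/3 + 4·x^3/3 + 16·x^2 + 32·x + 16 + O(x^5).
The coefficient of x^4 is 4/3.

Final answer: 4/3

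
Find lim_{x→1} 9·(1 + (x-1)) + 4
Direct substitution at x = 1 gives 13.

Final answer: 13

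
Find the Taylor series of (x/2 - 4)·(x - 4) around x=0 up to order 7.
x^2/2 - 6·x + 16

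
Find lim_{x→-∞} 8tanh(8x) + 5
Evaluate the dominant behaviour as x → -∞; each term tends to a finite value or vanishes.
Limit = -3.

Final answer: -3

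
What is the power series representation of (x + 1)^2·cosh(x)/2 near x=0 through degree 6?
31·x^6/1440 + x^5/24 + 13·x^4/48 + x^3/2 + 3·x^2/4 + x + 1/2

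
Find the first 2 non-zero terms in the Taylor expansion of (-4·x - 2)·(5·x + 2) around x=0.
-18·x - 4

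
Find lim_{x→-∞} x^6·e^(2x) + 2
The product is a 0·∞ indeterminate form at x → -∞.
Rewrite the product as x^6 / e^(-2x) (an ∞/∞ form) and apply L'Hôpital, or use the standard hierarchy e^(2|x|) ≫ |x^6| as x → -∞.
The indeterminate product → 0, so the limit = 2.

Final answer: 2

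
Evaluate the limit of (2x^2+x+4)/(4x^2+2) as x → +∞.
This is an ∞/∞ indeterminate form as x → +∞.
Divide numerator and denominator by x^2 and let the lower-order terms vanish; the leading terms give 2/4 = 1/2.
Limit = 1/2.

Final answer: 1/2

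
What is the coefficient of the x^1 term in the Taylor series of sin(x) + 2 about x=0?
Expand to order 1: sin(x) + 2 = x + 2 + O(x^2).
The coefficient of x^1 is 1.

Final answer: 1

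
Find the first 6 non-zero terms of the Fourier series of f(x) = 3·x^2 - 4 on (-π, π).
-12·cos(x) + 3·cos(2·x) - 4·cos(3·x)/3 + 3·cos(4·x)/4 - 12·cos(5·x)/25 - 4 + π^2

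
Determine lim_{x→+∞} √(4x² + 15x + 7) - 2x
As x → +∞: multiply by the conjugate to get (15x+7)/(√(4x²+15x+7)+2x); the denominator ~ 4x, so the limit is 15/4.
Limit = 15/4.

Final answer: 15/4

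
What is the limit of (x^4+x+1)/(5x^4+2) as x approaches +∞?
This is an ∞/∞ indeterminate form as x → +∞.
Divide numerator and denominator by x^4 and let the lower-order terms vanish; the leading terms give 1/5.
Limit = 1/5.

Final answer: 1/5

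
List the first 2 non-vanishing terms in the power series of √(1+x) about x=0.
x/2 + 1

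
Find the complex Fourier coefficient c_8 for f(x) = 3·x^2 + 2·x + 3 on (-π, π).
Compute the real Fourier coefficients first: a_8 = 3/16, b_8 = -1/2.
Then c_8 = (a_8 − i·b_8)/2 = 3/32 + i/4.

Final answer: 3/32 + i/4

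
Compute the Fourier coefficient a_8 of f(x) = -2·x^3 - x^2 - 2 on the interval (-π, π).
a_8 = (1/π) ∫_{-π}^{π} f(x)·cos(8x) dx.
Evaluate the integral (use parity and integration by parts as needed): a_8 = -1/16.

Final answer: -1/16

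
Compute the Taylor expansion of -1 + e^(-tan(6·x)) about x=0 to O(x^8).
-266328·x^7/5 + 57348·x^6/5 - 11988·x^5/5 + 486·x^4 - 108·x^3 + 18·x^2 - 6·x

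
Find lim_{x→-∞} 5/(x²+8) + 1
Evaluate the dominant behaviour as x → -∞; each term tends to a finite value or vanishes.
Limit = 1.

Final answer: 1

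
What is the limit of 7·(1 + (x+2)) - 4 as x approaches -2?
Direct substitution at x = -2 gives 3.

Final answer: 3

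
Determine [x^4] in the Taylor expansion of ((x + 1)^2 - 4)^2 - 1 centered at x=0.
Expand to order 4: ((x + 1)^2 - 4)^2 - 1 = x^4 + 4·x^3 - 2·x^2 - 12·x + 8 + O(x^5).
The coefficient of x^4 is 1.

Final answer: 1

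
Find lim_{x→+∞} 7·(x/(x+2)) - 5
Evaluate the dominant behaviour as x → +∞; each term tends to a finite value or vanishes.
Limit = 2.

Final answer: 2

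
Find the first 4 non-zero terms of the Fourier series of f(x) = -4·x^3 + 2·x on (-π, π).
(52 - 8·π^2)·sin(x) + (-8 + 4·π^2)·sin(2·x) + (28/9 - 8·π^2/3)·sin(3·x) + (-7/4 + 2·π^2)·sin(4·x)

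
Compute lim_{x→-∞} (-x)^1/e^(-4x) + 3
The quotient is an ∞/∞ indeterminate form as x → -∞.
Compare growth rates of the dominant terms (exponentials ≫ polynomials ≫ logarithms), or apply L'Hôpital's rule; the quotient → 0.
Adding the constant: 0 + 3 = 3. Limit = 3.

Final answer: 3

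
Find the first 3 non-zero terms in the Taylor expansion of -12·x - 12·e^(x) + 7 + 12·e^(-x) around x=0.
-4·x^3 - 36·x + 7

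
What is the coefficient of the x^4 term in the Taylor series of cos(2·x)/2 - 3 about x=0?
Expand to order 4: cos(2·x)/2 - 3 = x^4/3 - x^2 - 5/2 + O(x^5).
The coefficient of x^4 is 1/3.

Final answer: 1/3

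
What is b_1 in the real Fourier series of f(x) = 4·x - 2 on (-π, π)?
b_1 = (1/π) ∫_{-π}^{π} f(x)·sin(1x) dx.
Evaluate the integral (use parity and integration by parts as needed): b_1 = 8.

Final answer: 8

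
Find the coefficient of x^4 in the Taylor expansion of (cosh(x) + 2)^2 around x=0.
Expand to order 4: (cosh(x) + 2)^2 = x^4/2 + 3·x^2 + 9 + O(x^5).
The coefficient of x^4 is 1/2.

Final answer: 1/2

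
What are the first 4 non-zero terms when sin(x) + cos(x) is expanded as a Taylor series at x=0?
-x^3/6 - x^2/2 + x + 1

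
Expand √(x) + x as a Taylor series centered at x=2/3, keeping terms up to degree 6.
2/3 + √(6)/3 + (√(6)/4 + 1)·(x - 2/3) - 3·√(6)·(x - 2/3)^2/32 + 9·√(6)·(x - 2/3)^3/128 - 135·√(6)·(x - 2/3)^4/2048 + 567·√(6)·(x - 2/3)^5/8192 - 5103·√(6)·(x - 2/3)^6/65536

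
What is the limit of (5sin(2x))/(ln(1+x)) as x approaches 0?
Both numerator and denominator → 0 as x → 0; this is a 0/0 indeterminate form.
Expand each to leading order near x = 0: numerator ~ 10·x, denominator ~ x.
The limit of the ratio is 10.

Final answer: 10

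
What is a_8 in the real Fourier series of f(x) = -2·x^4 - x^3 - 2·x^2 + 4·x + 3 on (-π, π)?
a_8 = (1/π) ∫_{-π}^{π} f(x)·cos(8x) dx.
Evaluate the integral (use parity and integration by parts as needed): a_8 = -π^2/4 - 13/128.

Final answer: -π^2/4 - 13/128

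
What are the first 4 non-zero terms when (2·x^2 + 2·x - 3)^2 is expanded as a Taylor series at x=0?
8·x^3 - 8·x^2 - 12·x + 9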